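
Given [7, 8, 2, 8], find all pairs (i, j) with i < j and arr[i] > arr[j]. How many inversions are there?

Finding inversions in [7, 8, 2, 8]:

(0, 2): arr[0]=7 > arr[2]=2
(1, 2): arr[1]=8 > arr[2]=2

Total inversions: 2

The array has 2 inversion(s): (0,2), (1,2). Each pair (i,j) satisfies i < j and arr[i] > arr[j].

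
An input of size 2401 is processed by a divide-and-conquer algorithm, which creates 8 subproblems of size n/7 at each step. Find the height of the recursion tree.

For divide and conquer with division factor 7:

Problem sizes at each level:
Level 0: 2401
Level 1: 343
Level 2: 49
Level 3: 7
Level 4: 1

The root is level 0 and the size-1 base case is level 4 (the tree spans levels 0 through 4, i.e. 5 levels counting the root), so the depth is the number of divisions: log_7(2401) = 4

The recursion tree depth is log_7(2401) = 4. At each level, the problem size is divided by 7, so it takes 4 divisions to reduce to a base case of size 1. The algorithm makes 8 recursive calls at each level.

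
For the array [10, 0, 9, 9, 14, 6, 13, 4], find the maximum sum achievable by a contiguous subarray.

Using Kadane's algorithm on [10, 0, 9, 9, 14, 6, 13, 4]:

Scanning through the array:
Position 1 (value 0): max_ending_here = 10, max_so_far = 10
Position 2 (value 9): max_ending_here = 19, max_so_far = 19
Position 3 (value 9): max_ending_here = 28, max_so_far = 28
Position 4 (value 14): max_ending_here = 42, max_so_far = 42
Position 5 (value 6): max_ending_here = 48, max_so_far = 48
Position 6 (value 13): max_ending_here = 61, max_so_far = 61
Position 7 (value 4): max_ending_here = 65, max_so_far = 65

Maximum subarray: [10, 0, 9, 9, 14, 6, 13, 4]
Maximum sum: 65

The maximum subarray is [10, 0, 9, 9, 14, 6, 13, 4] with sum 65. This subarray runs from index 0 to index 7.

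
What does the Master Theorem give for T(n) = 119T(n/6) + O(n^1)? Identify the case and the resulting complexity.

Master Theorem for T(n) = 119T(n/6) + O(n^1):

a = 119, b = 6, c = 1
log_b(a) = log_6(119) = 2.6673

Case 1: c = 1 < log_6(119) = 2.6673
T(n) = O(n^(log_6 119))

For T(n) = 119T(n/6) + O(n^1): log_6(119) = 2.6673. This is Case 1 of the Master Theorem (c < log_b(a), work dominated by leaves), giving O(n^(log_6 119)).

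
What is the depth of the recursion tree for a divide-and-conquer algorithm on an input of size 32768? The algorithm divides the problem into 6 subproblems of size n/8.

For divide and conquer with division factor 8:

Problem sizes at each level:
Level 0: 32768
Level 1: 4096
Level 2: 512
Level 3: 64
Level 4: 8
Level 5: 1

The root is level 0 and the size-1 base case is level 5 (the tree spans levels 0 through 5, i.e. 6 levels counting the root), so the depth is the number of divisions: log_8(32768) = 5

The recursion tree depth is log_8(32768) = 5. At each level, the problem size is divided by 8, so it takes 5 divisions to reduce to a base case of size 1. The algorithm makes 6 recursive calls at each level.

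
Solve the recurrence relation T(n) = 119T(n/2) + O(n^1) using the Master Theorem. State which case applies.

Master Theorem for T(n) = 119T(n/2) + O(n^1):

a = 119, b = 2, c = 1
log_b(a) = log_2(119) = 6.8948

Case 1: c = 1 < log_2(119) = 6.8948
T(n) = O(n^(log_2 119))

For T(n) = 119T(n/2) + O(n^1): log_2(119) = 6.8948. This is Case 1 of the Master Theorem (c < log_b(a), work dominated by leaves), giving O(n^(log_2 119)).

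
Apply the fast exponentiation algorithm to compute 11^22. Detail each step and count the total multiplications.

Computing 11^22 by squaring (build up from 11^1; each line after the first costs one multiplication):

11^1 = 11
11^2 = (11^1)^2 = 11^2 = 121
11^4 = (11^2)^2 = 121^2 = 14641
11^5 = 11 * 11^4 = 11 * 14641 = 161051
11^10 = (11^5)^2 = 161051^2 = 25937424601
11^11 = 11 * 11^10 = 11 * 25937424601 = 285311670611
11^22 = (11^11)^2 = 285311670611^2 = 81402749386839761113321

Result: 81402749386839761113321
Multiplications needed: 6 (6 lines after 11^1)

11^22 = 81402749386839761113321. Using exponentiation by squaring, this requires 6 multiplications. The key idea: if the exponent is even, square the half-power; if odd, multiply by the base once.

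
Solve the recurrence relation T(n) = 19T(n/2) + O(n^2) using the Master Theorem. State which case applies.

Master Theorem for T(n) = 19T(n/2) + O(n^2):

a = 19, b = 2, c = 2
log_b(a) = log_2(19) = 4.2479

Case 1: c = 2 < log_2(19) = 4.2479
T(n) = O(n^(log_2 19))

For T(n) = 19T(n/2) + O(n^2): log_2(19) = 4.2479. This is Case 1 of the Master Theorem (c < log_b(a), work dominated by leaves), giving O(n^(log_2 19)).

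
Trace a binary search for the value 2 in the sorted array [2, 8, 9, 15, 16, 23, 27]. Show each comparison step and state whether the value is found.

Binary search for 2 in [2, 8, 9, 15, 16, 23, 27]:

lo=0, hi=6, mid=3, arr[mid]=15 -> 15 > 2, search left half
lo=0, hi=2, mid=1, arr[mid]=8 -> 8 > 2, search left half
lo=0, hi=0, mid=0, arr[mid]=2 -> Found target at index 0!

Binary search finds 2 at index 0 after 3 comparisons. The search repeatedly halves the search space by comparing with the middle element.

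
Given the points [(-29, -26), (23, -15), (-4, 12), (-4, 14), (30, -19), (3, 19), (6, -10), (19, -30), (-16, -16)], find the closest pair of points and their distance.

Computing all pairwise distances among 9 points:

d((-29, -26), (23, -15)) = 53.1507
d((-29, -26), (-4, 12)) = 45.4863
d((-29, -26), (-4, 14)) = 47.1699
d((-29, -26), (30, -19)) = 59.4138
d((-29, -26), (3, 19)) = 55.2178
d((-29, -26), (6, -10)) = 38.4838
d((-29, -26), (19, -30)) = 48.1664
d((-29, -26), (-16, -16)) = 16.4012
d((23, -15), (-4, 12)) = 38.1838
d((23, -15), (-4, 14)) = 39.6232
d((23, -15), (30, -19)) = 8.0623
d((23, -15), (3, 19)) = 39.4462
d((23, -15), (6, -10)) = 17.72
d((23, -15), (19, -30)) = 15.5242
d((23, -15), (-16, -16)) = 39.0128
d((-4, 12), (-4, 14)) = 2.0 <-- minimum
d((-4, 12), (30, -19)) = 46.0109
d((-4, 12), (3, 19)) = 9.8995
d((-4, 12), (6, -10)) = 24.1661
d((-4, 12), (19, -30)) = 47.8853
d((-4, 12), (-16, -16)) = 30.4631
d((-4, 14), (30, -19)) = 47.3814
d((-4, 14), (3, 19)) = 8.6023
d((-4, 14), (6, -10)) = 26.0
d((-4, 14), (19, -30)) = 49.6488
d((-4, 14), (-16, -16)) = 32.311
d((30, -19), (3, 19)) = 46.6154
d((30, -19), (6, -10)) = 25.632
d((30, -19), (19, -30)) = 15.5563
d((30, -19), (-16, -16)) = 46.0977
d((3, 19), (6, -10)) = 29.1548
d((3, 19), (19, -30)) = 51.5461
d((3, 19), (-16, -16)) = 39.8246
d((6, -10), (19, -30)) = 23.8537
d((6, -10), (-16, -16)) = 22.8035
d((19, -30), (-16, -16)) = 37.6962

Closest pair: (-4, 12) and (-4, 14) with distance 2.0

The closest pair is (-4, 12) and (-4, 14) with Euclidean distance 2.0. For 9 points, brute-force pairwise comparison is shown above. For large n, the divide-and-conquer algorithm (sort by x, recurse on halves, check the dividing strip) achieves O(n log n).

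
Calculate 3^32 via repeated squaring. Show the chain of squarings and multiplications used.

Computing 3^32 by squaring (build up from 3^1; each line after the first costs one multiplication):

3^1 = 3
3^2 = (3^1)^2 = 3^2 = 9
3^4 = (3^2)^2 = 9^2 = 81
3^8 = (3^4)^2 = 81^2 = 6561
3^16 = (3^8)^2 = 6561^2 = 43046721
3^32 = (3^16)^2 = 43046721^2 = 1853020188851841

Result: 1853020188851841
Multiplications needed: 5 (5 lines after 3^1)

3^32 = 1853020188851841. Using exponentiation by squaring, this requires 5 multiplications. The key idea: if the exponent is even, square the half-power; if odd, multiply by the base once.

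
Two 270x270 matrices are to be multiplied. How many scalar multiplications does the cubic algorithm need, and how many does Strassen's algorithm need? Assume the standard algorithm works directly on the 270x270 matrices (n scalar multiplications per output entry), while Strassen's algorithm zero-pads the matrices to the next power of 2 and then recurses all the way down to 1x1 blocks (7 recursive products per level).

Matrix multiplication for 270x270 matrices:

Strassen's algorithm requires power-of-2 dimensions. Pad 270x270 to 512x512 (next power of 2).

Standard algorithm: 270^3 = 19683000 multiplications
Strassen's algorithm: 7^(log2(512)) = 7^9 = 40353607 multiplications
Difference: 19683000 - 40353607 = -20670607 (Strassen uses MORE here due to padding overhead — for small or just-over-power-of-2 n, padding can outweigh the per-level savings)

Standard: 19683000 multiplications (270^3). Strassen: 40353607 multiplications (7^9, after padding to 512x512). Strassen reduces 8 recursive multiplications to 7 at each level.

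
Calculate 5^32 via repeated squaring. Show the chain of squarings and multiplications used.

Computing 5^32 by squaring (build up from 5^1; each line after the first costs one multiplication):

5^1 = 5
5^2 = (5^1)^2 = 5^2 = 25
5^4 = (5^2)^2 = 25^2 = 625
5^8 = (5^4)^2 = 625^2 = 390625
5^16 = (5^8)^2 = 390625^2 = 152587890625
5^32 = (5^16)^2 = 152587890625^2 = 23283064365386962890625

Result: 23283064365386962890625
Multiplications needed: 5 (5 lines after 5^1)

5^32 = 23283064365386962890625. Using exponentiation by squaring, this requires 5 multiplications. The key idea: if the exponent is even, square the half-power; if odd, multiply by the base once.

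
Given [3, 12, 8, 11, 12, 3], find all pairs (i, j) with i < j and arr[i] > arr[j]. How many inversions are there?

Finding inversions in [3, 12, 8, 11, 12, 3]:

(1, 2): arr[1]=12 > arr[2]=8
(1, 3): arr[1]=12 > arr[3]=11
(1, 5): arr[1]=12 > arr[5]=3
(2, 5): arr[2]=8 > arr[5]=3
(3, 5): arr[3]=11 > arr[5]=3
(4, 5): arr[4]=12 > arr[5]=3

Total inversions: 6

The array has 6 inversion(s): (1,2), (1,3), (1,5), (2,5), (3,5), (4,5). Each pair (i,j) satisfies i < j and arr[i] > arr[j].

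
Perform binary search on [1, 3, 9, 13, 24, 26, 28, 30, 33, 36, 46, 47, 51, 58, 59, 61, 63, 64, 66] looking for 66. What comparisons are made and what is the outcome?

Binary search for 66 in [1, 3, 9, 13, 24, 26, 28, 30, 33, 36, 46, 47, 51, 58, 59, 61, 63, 64, 66]:

lo=0, hi=18, mid=9, arr[mid]=36 -> 36 < 66, search right half
lo=10, hi=18, mid=14, arr[mid]=59 -> 59 < 66, search right half
lo=15, hi=18, mid=16, arr[mid]=63 -> 63 < 66, search right half
lo=17, hi=18, mid=17, arr[mid]=64 -> 64 < 66, search right half
lo=18, hi=18, mid=18, arr[mid]=66 -> Found target at index 18!

Binary search finds 66 at index 18 after 5 comparisons. The search repeatedly halves the search space by comparing with the middle element.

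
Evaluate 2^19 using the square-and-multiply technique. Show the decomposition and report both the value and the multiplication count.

Computing 2^19 by squaring (build up from 2^1; each line after the first costs one multiplication):

2^1 = 2
2^2 = (2^1)^2 = 2^2 = 4
2^4 = (2^2)^2 = 4^2 = 16
2^8 = (2^4)^2 = 16^2 = 256
2^9 = 2 * 2^8 = 2 * 256 = 512
2^18 = (2^9)^2 = 512^2 = 262144
2^19 = 2 * 2^18 = 2 * 262144 = 524288

Result: 524288
Multiplications needed: 6 (6 lines after 2^1)

2^19 = 524288. Using exponentiation by squaring, this requires 6 multiplications. The key idea: if the exponent is even, square the half-power; if odd, multiply by the base once.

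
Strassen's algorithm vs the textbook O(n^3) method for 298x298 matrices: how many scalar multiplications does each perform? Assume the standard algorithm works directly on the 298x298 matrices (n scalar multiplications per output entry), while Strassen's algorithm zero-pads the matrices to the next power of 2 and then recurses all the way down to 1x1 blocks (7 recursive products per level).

Matrix multiplication for 298x298 matrices:

Strassen's algorithm requires power-of-2 dimensions. Pad 298x298 to 512x512 (next power of 2).

Standard algorithm: 298^3 = 26463592 multiplications
Strassen's algorithm: 7^(log2(512)) = 7^9 = 40353607 multiplications
Difference: 26463592 - 40353607 = -13890015 (Strassen uses MORE here due to padding overhead — for small or just-over-power-of-2 n, padding can outweigh the per-level savings)

Standard: 26463592 multiplications (298^3). Strassen: 40353607 multiplications (7^9, after padding to 512x512). Strassen reduces 8 recursive multiplications to 7 at each level.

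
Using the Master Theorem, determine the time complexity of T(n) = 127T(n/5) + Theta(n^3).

Master Theorem for T(n) = 127T(n/5) + O(n^3):

a = 127, b = 5, c = 3
log_b(a) = log_5(127) = 3.0099

Case 1: c = 3 < log_5(127) = 3.0099
T(n) = O(n^(log_5 127))

For T(n) = 127T(n/5) + O(n^3): log_5(127) = 3.0099. This is Case 1 of the Master Theorem (c < log_b(a), work dominated by leaves), giving O(n^(log_5 127)).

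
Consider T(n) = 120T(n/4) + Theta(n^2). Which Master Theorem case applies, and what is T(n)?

Master Theorem for T(n) = 120T(n/4) + O(n^2):

a = 120, b = 4, c = 2
log_b(a) = log_4(120) = 3.4534

Case 1: c = 2 < log_4(120) = 3.4534
T(n) = O(n^(log_4 120))

For T(n) = 120T(n/4) + O(n^2): log_4(120) = 3.4534. This is Case 1 of the Master Theorem (c < log_b(a), work dominated by leaves), giving O(n^(log_4 120)).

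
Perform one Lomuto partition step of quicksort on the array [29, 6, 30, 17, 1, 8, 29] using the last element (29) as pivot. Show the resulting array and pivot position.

Lomuto partition with pivot = 29:

Initial array: [29, 6, 30, 17, 1, 8, 29]

arr[0]=29 <= 29: swap with position 0, array becomes [29, 6, 30, 17, 1, 8, 29]
arr[1]=6 <= 29: swap with position 1, array becomes [29, 6, 30, 17, 1, 8, 29]
arr[2]=30 > 29: no swap
arr[3]=17 <= 29: swap with position 2, array becomes [29, 6, 17, 30, 1, 8, 29]
arr[4]=1 <= 29: swap with position 3, array becomes [29, 6, 17, 1, 30, 8, 29]
arr[5]=8 <= 29: swap with position 4, array becomes [29, 6, 17, 1, 8, 30, 29]

Place pivot at position 5: [29, 6, 17, 1, 8, 29, 30]
Pivot position: 5

After partitioning with pivot 29, the array becomes [29, 6, 17, 1, 8, 29, 30]. The pivot is placed at index 5. All elements to the left of the pivot are <= 29, and all elements to the right are > 29.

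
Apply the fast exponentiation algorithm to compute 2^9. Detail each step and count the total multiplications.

Computing 2^9 by squaring (build up from 2^1; each line after the first costs one multiplication):

2^1 = 2
2^2 = (2^1)^2 = 2^2 = 4
2^4 = (2^2)^2 = 4^2 = 16
2^8 = (2^4)^2 = 16^2 = 256
2^9 = 2 * 2^8 = 2 * 256 = 512

Result: 512
Multiplications needed: 4 (4 lines after 2^1)

2^9 = 512. Using exponentiation by squaring, this requires 4 multiplications. The key idea: if the exponent is even, square the half-power; if odd, multiply by the base once.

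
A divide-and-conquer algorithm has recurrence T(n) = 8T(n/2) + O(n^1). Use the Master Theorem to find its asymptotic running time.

Master Theorem for T(n) = 8T(n/2) + O(n^1):

a = 8, b = 2, c = 1
log_b(a) = log_2(8) = 3.0000

Case 1: c = 1 < log_2(8) = 3.0000
T(n) = O(n^(log_2 8)) = O(n^3)

For T(n) = 8T(n/2) + O(n^1): log_2(8) = 3.0000. This is Case 1 of the Master Theorem (c < log_b(a), work dominated by leaves), giving O(n^3).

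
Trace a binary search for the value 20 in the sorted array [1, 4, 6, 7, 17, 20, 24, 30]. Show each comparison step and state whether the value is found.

Binary search for 20 in [1, 4, 6, 7, 17, 20, 24, 30]:

lo=0, hi=7, mid=3, arr[mid]=7 -> 7 < 20, search right half
lo=4, hi=7, mid=5, arr[mid]=20 -> Found target at index 5!

Binary search finds 20 at index 5 after 2 comparisons. The search repeatedly halves the search space by comparing with the middle element.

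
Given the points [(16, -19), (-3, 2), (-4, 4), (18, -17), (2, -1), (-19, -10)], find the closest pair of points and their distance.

Computing all pairwise distances among 6 points:

d((16, -19), (-3, 2)) = 28.3196
d((16, -19), (-4, 4)) = 30.4795
d((16, -19), (18, -17)) = 2.8284
d((16, -19), (2, -1)) = 22.8035
d((16, -19), (-19, -10)) = 36.1386
d((-3, 2), (-4, 4)) = 2.2361 <-- minimum
d((-3, 2), (18, -17)) = 28.3196
d((-3, 2), (2, -1)) = 5.831
d((-3, 2), (-19, -10)) = 20.0
d((-4, 4), (18, -17)) = 30.4138
d((-4, 4), (2, -1)) = 7.8102
d((-4, 4), (-19, -10)) = 20.5183
d((18, -17), (2, -1)) = 22.6274
d((18, -17), (-19, -10)) = 37.6563
d((2, -1), (-19, -10)) = 22.8473

Closest pair: (-3, 2) and (-4, 4) with distance 2.2361

The closest pair is (-3, 2) and (-4, 4) with Euclidean distance 2.2361. For 6 points, brute-force pairwise comparison is shown above. For large n, the divide-and-conquer algorithm (sort by x, recurse on halves, check the dividing strip) achieves O(n log n).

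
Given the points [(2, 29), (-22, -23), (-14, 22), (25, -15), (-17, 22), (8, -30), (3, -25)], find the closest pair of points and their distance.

Computing all pairwise distances among 7 points:

d((2, 29), (-22, -23)) = 57.2713
d((2, 29), (-14, 22)) = 17.4642
d((2, 29), (25, -15)) = 49.6488
d((2, 29), (-17, 22)) = 20.2485
d((2, 29), (8, -30)) = 59.3043
d((2, 29), (3, -25)) = 54.0093
d((-22, -23), (-14, 22)) = 45.7056
d((-22, -23), (25, -15)) = 47.676
d((-22, -23), (-17, 22)) = 45.2769
d((-22, -23), (8, -30)) = 30.8058
d((-22, -23), (3, -25)) = 25.0799
d((-14, 22), (25, -15)) = 53.7587
d((-14, 22), (-17, 22)) = 3.0 <-- minimum
d((-14, 22), (8, -30)) = 56.4624
d((-14, 22), (3, -25)) = 49.98
d((25, -15), (-17, 22)) = 55.9732
d((25, -15), (8, -30)) = 22.6716
d((25, -15), (3, -25)) = 24.1661
d((-17, 22), (8, -30)) = 57.6975
d((-17, 22), (3, -25)) = 51.0784
d((8, -30), (3, -25)) = 7.0711

Closest pair: (-14, 22) and (-17, 22) with distance 3.0

The closest pair is (-14, 22) and (-17, 22) with Euclidean distance 3.0. For 7 points, brute-force pairwise comparison is shown above. For large n, the divide-and-conquer algorithm (sort by x, recurse on halves, check the dividing strip) achieves O(n log n).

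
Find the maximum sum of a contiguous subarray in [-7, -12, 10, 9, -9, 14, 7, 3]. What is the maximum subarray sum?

Using Kadane's algorithm on [-7, -12, 10, 9, -9, 14, 7, 3]:

Scanning through the array:
Position 1 (value -12): max_ending_here = -12, max_so_far = -7
Position 2 (value 10): max_ending_here = 10, max_so_far = 10
Position 3 (value 9): max_ending_here = 19, max_so_far = 19
Position 4 (value -9): max_ending_here = 10, max_so_far = 19
Position 5 (value 14): max_ending_here = 24, max_so_far = 24
Position 6 (value 7): max_ending_here = 31, max_so_far = 31
Position 7 (value 3): max_ending_here = 34, max_so_far = 34

Maximum subarray: [10, 9, -9, 14, 7, 3]
Maximum sum: 34

The maximum subarray is [10, 9, -9, 14, 7, 3] with sum 34. This subarray runs from index 2 to index 7.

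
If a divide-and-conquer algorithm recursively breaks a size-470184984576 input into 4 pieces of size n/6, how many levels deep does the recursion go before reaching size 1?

For divide and conquer with division factor 6:

Problem sizes at each level:
Level 0: 470184984576
Level 1: 78364164096
Level 2: 13060694016
Level 3: 2176782336
Level 4: 362797056
Level 5: 60466176
Level 6: 10077696
Level 7: 1679616
Level 8: 279936
Level 9: 46656
Level 10: 7776
Level 11: 1296
Level 12: 216
Level 13: 36
Level 14: 6
Level 15: 1

The root is level 0 and the size-1 base case is level 15 (the tree spans levels 0 through 15, i.e. 16 levels counting the root), so the depth is the number of divisions: log_6(470184984576) = 15

The recursion tree depth is log_6(470184984576) = 15. At each level, the problem size is divided by 6, so it takes 15 divisions to reduce to a base case of size 1. The algorithm makes 4 recursive calls at each level.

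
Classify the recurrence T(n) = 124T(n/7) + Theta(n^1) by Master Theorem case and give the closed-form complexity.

Master Theorem for T(n) = 124T(n/7) + O(n^1):

a = 124, b = 7, c = 1
log_b(a) = log_7(124) = 2.4771

Case 1: c = 1 < log_7(124) = 2.4771
T(n) = O(n^(log_7 124))

For T(n) = 124T(n/7) + O(n^1): log_7(124) = 2.4771. This is Case 1 of the Master Theorem (c < log_b(a), work dominated by leaves), giving O(n^(log_7 124)).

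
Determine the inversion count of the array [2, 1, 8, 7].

Finding inversions in [2, 1, 8, 7]:

(0, 1): arr[0]=2 > arr[1]=1
(2, 3): arr[2]=8 > arr[3]=7

Total inversions: 2

The array has 2 inversion(s): (0,1), (2,3). Each pair (i,j) satisfies i < j and arr[i] > arr[j].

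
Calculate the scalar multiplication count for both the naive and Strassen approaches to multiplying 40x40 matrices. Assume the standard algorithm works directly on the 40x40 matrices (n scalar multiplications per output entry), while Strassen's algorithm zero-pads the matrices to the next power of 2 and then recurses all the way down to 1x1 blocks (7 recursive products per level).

Matrix multiplication for 40x40 matrices:

Strassen's algorithm requires power-of-2 dimensions. Pad 40x40 to 64x64 (next power of 2).

Standard algorithm: 40^3 = 64000 multiplications
Strassen's algorithm: 7^(log2(64)) = 7^6 = 117649 multiplications
Difference: 64000 - 117649 = -53649 (Strassen uses MORE here due to padding overhead — for small or just-over-power-of-2 n, padding can outweigh the per-level savings)

Standard: 64000 multiplications (40^3). Strassen: 117649 multiplications (7^6, after padding to 64x64). Strassen reduces 8 recursive multiplications to 7 at each level.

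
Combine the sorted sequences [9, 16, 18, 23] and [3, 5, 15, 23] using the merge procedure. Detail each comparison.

Merging process:

Compare 9 vs 3: take 3 from right. Merged: [3]
Compare 9 vs 5: take 5 from right. Merged: [3, 5]
Compare 9 vs 15: take 9 from left. Merged: [3, 5, 9]
Compare 16 vs 15: take 15 from right. Merged: [3, 5, 9, 15]
Compare 16 vs 23: take 16 from left. Merged: [3, 5, 9, 15, 16]
Compare 18 vs 23: take 18 from left. Merged: [3, 5, 9, 15, 16, 18]
Compare 23 vs 23: take 23 from left. Merged: [3, 5, 9, 15, 16, 18, 23]
Append remaining from right: [23]. Merged: [3, 5, 9, 15, 16, 18, 23, 23]

Final merged array: [3, 5, 9, 15, 16, 18, 23, 23]
Total comparisons: 7

The merged array is [3, 5, 9, 15, 16, 18, 23, 23], requiring 7 comparisons. The merge step runs in O(n) time where n is the total number of elements.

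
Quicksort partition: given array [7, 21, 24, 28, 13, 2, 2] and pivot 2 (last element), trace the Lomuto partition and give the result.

Lomuto partition with pivot = 2:

Initial array: [7, 21, 24, 28, 13, 2, 2]

arr[0]=7 > 2: no swap
arr[1]=21 > 2: no swap
arr[2]=24 > 2: no swap
arr[3]=28 > 2: no swap
arr[4]=13 > 2: no swap
arr[5]=2 <= 2: swap with position 0, array becomes [2, 21, 24, 28, 13, 7, 2]

Place pivot at position 1: [2, 2, 24, 28, 13, 7, 21]
Pivot position: 1

After partitioning with pivot 2, the array becomes [2, 2, 24, 28, 13, 7, 21]. The pivot is placed at index 1. All elements to the left of the pivot are <= 2, and all elements to the right are > 2.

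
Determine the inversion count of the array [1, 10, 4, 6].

Finding inversions in [1, 10, 4, 6]:

(1, 2): arr[1]=10 > arr[2]=4
(1, 3): arr[1]=10 > arr[3]=6

Total inversions: 2

The array has 2 inversion(s): (1,2), (1,3). Each pair (i,j) satisfies i < j and arr[i] > arr[j].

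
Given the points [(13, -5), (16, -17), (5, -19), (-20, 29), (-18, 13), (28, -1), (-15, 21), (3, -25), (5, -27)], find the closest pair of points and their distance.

Computing all pairwise distances among 9 points:

d((13, -5), (16, -17)) = 12.3693
d((13, -5), (5, -19)) = 16.1245
d((13, -5), (-20, 29)) = 47.3814
d((13, -5), (-18, 13)) = 35.8469
d((13, -5), (28, -1)) = 15.5242
d((13, -5), (-15, 21)) = 38.2099
d((13, -5), (3, -25)) = 22.3607
d((13, -5), (5, -27)) = 23.4094
d((16, -17), (5, -19)) = 11.1803
d((16, -17), (-20, 29)) = 58.4123
d((16, -17), (-18, 13)) = 45.3431
d((16, -17), (28, -1)) = 20.0
d((16, -17), (-15, 21)) = 49.0408
d((16, -17), (3, -25)) = 15.2643
d((16, -17), (5, -27)) = 14.8661
d((5, -19), (-20, 29)) = 54.1202
d((5, -19), (-18, 13)) = 39.4081
d((5, -19), (28, -1)) = 29.2062
d((5, -19), (-15, 21)) = 44.7214
d((5, -19), (3, -25)) = 6.3246
d((5, -19), (5, -27)) = 8.0
d((-20, 29), (-18, 13)) = 16.1245
d((-20, 29), (28, -1)) = 56.6039
d((-20, 29), (-15, 21)) = 9.434
d((-20, 29), (3, -25)) = 58.6941
d((-20, 29), (5, -27)) = 61.327
d((-18, 13), (28, -1)) = 48.0833
d((-18, 13), (-15, 21)) = 8.544
d((-18, 13), (3, -25)) = 43.4166
d((-18, 13), (5, -27)) = 46.1411
d((28, -1), (-15, 21)) = 48.3011
d((28, -1), (3, -25)) = 34.6554
d((28, -1), (5, -27)) = 34.7131
d((-15, 21), (3, -25)) = 49.3964
d((-15, 21), (5, -27)) = 52.0
d((3, -25), (5, -27)) = 2.8284 <-- minimum

Closest pair: (3, -25) and (5, -27) with distance 2.8284

The closest pair is (3, -25) and (5, -27) with Euclidean distance 2.8284. For 9 points, brute-force pairwise comparison is shown above. For large n, the divide-and-conquer algorithm (sort by x, recurse on halves, check the dividing strip) achieves O(n log n).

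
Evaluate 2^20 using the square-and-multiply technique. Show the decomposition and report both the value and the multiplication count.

Computing 2^20 by squaring (build up from 2^1; each line after the first costs one multiplication):

2^1 = 2
2^2 = (2^1)^2 = 2^2 = 4
2^4 = (2^2)^2 = 4^2 = 16
2^5 = 2 * 2^4 = 2 * 16 = 32
2^10 = (2^5)^2 = 32^2 = 1024
2^20 = (2^10)^2 = 1024^2 = 1048576

Result: 1048576
Multiplications needed: 5 (5 lines after 2^1)

2^20 = 1048576. Using exponentiation by squaring, this requires 5 multiplications. The key idea: if the exponent is even, square the half-power; if odd, multiply by the base once.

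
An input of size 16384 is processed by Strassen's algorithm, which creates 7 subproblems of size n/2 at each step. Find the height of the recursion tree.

For divide and conquer with division factor 2:

Problem sizes at each level:
Level 0: 16384
Level 1: 8192
Level 2: 4096
Level 3: 2048
Level 4: 1024
Level 5: 512
Level 6: 256
Level 7: 128
Level 8: 64
Level 9: 32
Level 10: 16
Level 11: 8
Level 12: 4
Level 13: 2
Level 14: 1

The root is level 0 and the size-1 base case is level 14 (the tree spans levels 0 through 14, i.e. 15 levels counting the root), so the depth is the number of divisions: log_2(16384) = 14

The recursion tree depth is log_2(16384) = 14. At each level, the problem size is divided by 2, so it takes 14 divisions to reduce to a base case of size 1. The algorithm makes 7 recursive calls at each level.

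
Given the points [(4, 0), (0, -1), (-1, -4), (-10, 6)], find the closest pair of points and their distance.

Computing all pairwise distances among 4 points:

d((4, 0), (0, -1)) = 4.1231
d((4, 0), (-1, -4)) = 6.4031
d((4, 0), (-10, 6)) = 15.2315
d((0, -1), (-1, -4)) = 3.1623 <-- minimum
d((0, -1), (-10, 6)) = 12.2066
d((-1, -4), (-10, 6)) = 13.4536

Closest pair: (0, -1) and (-1, -4) with distance 3.1623

The closest pair is (0, -1) and (-1, -4) with Euclidean distance 3.1623. For 4 points, brute-force pairwise comparison is shown above. For large n, the divide-and-conquer algorithm (sort by x, recurse on halves, check the dividing strip) achieves O(n log n).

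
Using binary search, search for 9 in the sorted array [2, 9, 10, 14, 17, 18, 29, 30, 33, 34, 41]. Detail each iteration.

Binary search for 9 in [2, 9, 10, 14, 17, 18, 29, 30, 33, 34, 41]:

lo=0, hi=10, mid=5, arr[mid]=18 -> 18 > 9, search left half
lo=0, hi=4, mid=2, arr[mid]=10 -> 10 > 9, search left half
lo=0, hi=1, mid=0, arr[mid]=2 -> 2 < 9, search right half
lo=1, hi=1, mid=1, arr[mid]=9 -> Found target at index 1!

Binary search finds 9 at index 1 after 4 comparisons. The search repeatedly halves the search space by comparing with the middle element.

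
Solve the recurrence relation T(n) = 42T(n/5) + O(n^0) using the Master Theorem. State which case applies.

Master Theorem for T(n) = 42T(n/5) + O(n^0):

a = 42, b = 5, c = 0
log_b(a) = log_5(42) = 2.3223

Case 1: c = 0 < log_5(42) = 2.3223
T(n) = O(n^(log_5 42))

For T(n) = 42T(n/5) + O(n^0): log_5(42) = 2.3223. This is Case 1 of the Master Theorem (c < log_b(a), work dominated by leaves), giving O(n^(log_5 42)).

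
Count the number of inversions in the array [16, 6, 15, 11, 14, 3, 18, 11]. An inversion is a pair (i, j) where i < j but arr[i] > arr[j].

Finding inversions in [16, 6, 15, 11, 14, 3, 18, 11]:

(0, 1): arr[0]=16 > arr[1]=6
(0, 2): arr[0]=16 > arr[2]=15
(0, 3): arr[0]=16 > arr[3]=11
(0, 4): arr[0]=16 > arr[4]=14
(0, 5): arr[0]=16 > arr[5]=3
(0, 7): arr[0]=16 > arr[7]=11
(1, 5): arr[1]=6 > arr[5]=3
(2, 3): arr[2]=15 > arr[3]=11
(2, 4): arr[2]=15 > arr[4]=14
(2, 5): arr[2]=15 > arr[5]=3
(2, 7): arr[2]=15 > arr[7]=11
(3, 5): arr[3]=11 > arr[5]=3
(4, 5): arr[4]=14 > arr[5]=3
(4, 7): arr[4]=14 > arr[7]=11
(6, 7): arr[6]=18 > arr[7]=11

Total inversions: 15

The array has 15 inversion(s): (0,1), (0,2), (0,3), (0,4), (0,5), (0,7), (1,5), (2,3), (2,4), (2,5), (2,7), (3,5), (4,5), (4,7), (6,7). Each pair (i,j) satisfies i < j and arr[i] > arr[j].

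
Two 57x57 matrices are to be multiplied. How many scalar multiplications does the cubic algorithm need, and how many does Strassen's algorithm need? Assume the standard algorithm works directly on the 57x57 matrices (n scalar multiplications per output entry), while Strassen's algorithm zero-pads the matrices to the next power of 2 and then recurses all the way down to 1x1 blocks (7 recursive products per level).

Matrix multiplication for 57x57 matrices:

Strassen's algorithm requires power-of-2 dimensions. Pad 57x57 to 64x64 (next power of 2).

Standard algorithm: 57^3 = 185193 multiplications
Strassen's algorithm: 7^(log2(64)) = 7^6 = 117649 multiplications
Savings: 185193 - 117649 = 67544 multiplications

Standard: 185193 multiplications (57^3). Strassen: 117649 multiplications (7^6, after padding to 64x64). Strassen reduces 8 recursive multiplications to 7 at each level.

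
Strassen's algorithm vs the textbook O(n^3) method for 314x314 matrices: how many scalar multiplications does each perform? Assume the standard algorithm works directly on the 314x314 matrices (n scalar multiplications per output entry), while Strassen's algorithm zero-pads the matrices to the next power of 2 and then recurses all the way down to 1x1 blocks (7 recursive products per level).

Matrix multiplication for 314x314 matrices:

Strassen's algorithm requires power-of-2 dimensions. Pad 314x314 to 512x512 (next power of 2).

Standard algorithm: 314^3 = 30959144 multiplications
Strassen's algorithm: 7^(log2(512)) = 7^9 = 40353607 multiplications
Difference: 30959144 - 40353607 = -9394463 (Strassen uses MORE here due to padding overhead — for small or just-over-power-of-2 n, padding can outweigh the per-level savings)

Standard: 30959144 multiplications (314^3). Strassen: 40353607 multiplications (7^9, after padding to 512x512). Strassen reduces 8 recursive multiplications to 7 at each level.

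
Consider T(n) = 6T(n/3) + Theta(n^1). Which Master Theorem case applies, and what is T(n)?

Master Theorem for T(n) = 6T(n/3) + O(n^1):

a = 6, b = 3, c = 1
log_b(a) = log_3(6) = 1.6309

Case 1: c = 1 < log_3(6) = 1.6309
T(n) = O(n^(log_3 6))

For T(n) = 6T(n/3) + O(n^1): log_3(6) = 1.6309. This is Case 1 of the Master Theorem (c < log_b(a), work dominated by leaves), giving O(n^(log_3 6)).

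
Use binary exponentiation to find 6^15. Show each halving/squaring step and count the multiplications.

Computing 6^15 by squaring (build up from 6^1; each line after the first costs one multiplication):

6^1 = 6
6^2 = (6^1)^2 = 6^2 = 36
6^3 = 6 * 6^2 = 6 * 36 = 216
6^6 = (6^3)^2 = 216^2 = 46656
6^7 = 6 * 6^6 = 6 * 46656 = 279936
6^14 = (6^7)^2 = 279936^2 = 78364164096
6^15 = 6 * 6^14 = 6 * 78364164096 = 470184984576

Result: 470184984576
Multiplications needed: 6 (6 lines after 6^1)

6^15 = 470184984576. Using exponentiation by squaring, this requires 6 multiplications. The key idea: if the exponent is even, square the half-power; if odd, multiply by the base once.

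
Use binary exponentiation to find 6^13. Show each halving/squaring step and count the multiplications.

Computing 6^13 by squaring (build up from 6^1; each line after the first costs one multiplication):

6^1 = 6
6^2 = (6^1)^2 = 6^2 = 36
6^3 = 6 * 6^2 = 6 * 36 = 216
6^6 = (6^3)^2 = 216^2 = 46656
6^12 = (6^6)^2 = 46656^2 = 2176782336
6^13 = 6 * 6^12 = 6 * 2176782336 = 13060694016

Result: 13060694016
Multiplications needed: 5 (5 lines after 6^1)

6^13 = 13060694016. Using exponentiation by squaring, this requires 5 multiplications. The key idea: if the exponent is even, square the half-power; if odd, multiply by the base once.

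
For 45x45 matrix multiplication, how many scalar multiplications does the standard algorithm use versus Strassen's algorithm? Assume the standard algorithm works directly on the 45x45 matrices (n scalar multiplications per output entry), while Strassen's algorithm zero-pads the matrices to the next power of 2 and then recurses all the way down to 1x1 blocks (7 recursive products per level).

Matrix multiplication for 45x45 matrices:

Strassen's algorithm requires power-of-2 dimensions. Pad 45x45 to 64x64 (next power of 2).

Standard algorithm: 45^3 = 91125 multiplications
Strassen's algorithm: 7^(log2(64)) = 7^6 = 117649 multiplications
Difference: 91125 - 117649 = -26524 (Strassen uses MORE here due to padding overhead — for small or just-over-power-of-2 n, padding can outweigh the per-level savings)

Standard: 91125 multiplications (45^3). Strassen: 117649 multiplications (7^6, after padding to 64x64). Strassen reduces 8 recursive multiplications to 7 at each level.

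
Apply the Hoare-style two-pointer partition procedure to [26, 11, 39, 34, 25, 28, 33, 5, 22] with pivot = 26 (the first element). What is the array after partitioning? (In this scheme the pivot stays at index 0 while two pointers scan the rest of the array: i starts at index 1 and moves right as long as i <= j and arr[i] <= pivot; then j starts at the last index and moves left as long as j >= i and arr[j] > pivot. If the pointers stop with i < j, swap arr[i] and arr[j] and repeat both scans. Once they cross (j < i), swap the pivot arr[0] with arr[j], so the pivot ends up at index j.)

Hoare-style two-pointer partition with pivot = 26:

Initial array: [26, 11, 39, 34, 25, 28, 33, 5, 22]

Pointers start at i = 1, j = 8.
i stops at index 2 (arr[2]=39 > 26), j stops at index 8 (arr[8]=22 <= 26): swap arr[2] and arr[8], array becomes [26, 11, 22, 34, 25, 28, 33, 5, 39]
i stops at index 3 (arr[3]=34 > 26), j stops at index 7 (arr[7]=5 <= 26): swap arr[3] and arr[7], array becomes [26, 11, 22, 5, 25, 28, 33, 34, 39]
i ends at 5, j ends at 4: the pointers have crossed (j < i), so scanning stops.

Swap pivot arr[0] with arr[4] to place pivot at position 4: [25, 11, 22, 5, 26, 28, 33, 34, 39]
Pivot position: 4

After partitioning with pivot 26, the array becomes [25, 11, 22, 5, 26, 28, 33, 34, 39]. The pivot is placed at index 4. All elements to the left of the pivot are <= 26, and all elements to the right are > 26.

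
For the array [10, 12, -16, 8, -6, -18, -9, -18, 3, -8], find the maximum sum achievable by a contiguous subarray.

Using Kadane's algorithm on [10, 12, -16, 8, -6, -18, -9, -18, 3, -8]:

Scanning through the array:
Position 1 (value 12): max_ending_here = 22, max_so_far = 22
Position 2 (value -16): max_ending_here = 6, max_so_far = 22
Position 3 (value 8): max_ending_here = 14, max_so_far = 22
Position 4 (value -6): max_ending_here = 8, max_so_far = 22
Position 5 (value -18): max_ending_here = -10, max_so_far = 22
Position 6 (value -9): max_ending_here = -9, max_so_far = 22
Position 7 (value -18): max_ending_here = -18, max_so_far = 22
Position 8 (value 3): max_ending_here = 3, max_so_far = 22
Position 9 (value -8): max_ending_here = -5, max_so_far = 22

Maximum subarray: [10, 12]
Maximum sum: 22

The maximum subarray is [10, 12] with sum 22. This subarray runs from index 0 to index 1.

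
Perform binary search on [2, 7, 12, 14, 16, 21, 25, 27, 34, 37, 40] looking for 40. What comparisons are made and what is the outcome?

Binary search for 40 in [2, 7, 12, 14, 16, 21, 25, 27, 34, 37, 40]:

lo=0, hi=10, mid=5, arr[mid]=21 -> 21 < 40, search right half
lo=6, hi=10, mid=8, arr[mid]=34 -> 34 < 40, search right half
lo=9, hi=10, mid=9, arr[mid]=37 -> 37 < 40, search right half
lo=10, hi=10, mid=10, arr[mid]=40 -> Found target at index 10!

Binary search finds 40 at index 10 after 4 comparisons. The search repeatedly halves the search space by comparing with the middle element.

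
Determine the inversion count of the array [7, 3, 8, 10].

Finding inversions in [7, 3, 8, 10]:

(0, 1): arr[0]=7 > arr[1]=3

Total inversions: 1

The array has 1 inversion(s): (0,1). Each pair (i,j) satisfies i < j and arr[i] > arr[j].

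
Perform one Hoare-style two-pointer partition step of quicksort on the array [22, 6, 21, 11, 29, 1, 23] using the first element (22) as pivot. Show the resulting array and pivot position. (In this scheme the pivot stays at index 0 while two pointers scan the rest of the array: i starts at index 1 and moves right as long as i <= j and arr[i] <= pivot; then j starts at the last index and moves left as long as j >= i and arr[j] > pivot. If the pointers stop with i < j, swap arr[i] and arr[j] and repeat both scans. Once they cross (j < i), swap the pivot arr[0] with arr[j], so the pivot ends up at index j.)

Hoare-style two-pointer partition with pivot = 22:

Initial array: [22, 6, 21, 11, 29, 1, 23]

Pointers start at i = 1, j = 6.
i stops at index 4 (arr[4]=29 > 22), j stops at index 5 (arr[5]=1 <= 22): swap arr[4] and arr[5], array becomes [22, 6, 21, 11, 1, 29, 23]
i ends at 5, j ends at 4: the pointers have crossed (j < i), so scanning stops.

Swap pivot arr[0] with arr[4] to place pivot at position 4: [1, 6, 21, 11, 22, 29, 23]
Pivot position: 4

After partitioning with pivot 22, the array becomes [1, 6, 21, 11, 22, 29, 23]. The pivot is placed at index 4. All elements to the left of the pivot are <= 22, and all elements to the right are > 22.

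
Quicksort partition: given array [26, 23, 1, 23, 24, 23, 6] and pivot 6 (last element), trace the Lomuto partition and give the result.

Lomuto partition with pivot = 6:

Initial array: [26, 23, 1, 23, 24, 23, 6]

arr[0]=26 > 6: no swap
arr[1]=23 > 6: no swap
arr[2]=1 <= 6: swap with position 0, array becomes [1, 23, 26, 23, 24, 23, 6]
arr[3]=23 > 6: no swap
arr[4]=24 > 6: no swap
arr[5]=23 > 6: no swap

Place pivot at position 1: [1, 6, 26, 23, 24, 23, 23]
Pivot position: 1

After partitioning with pivot 6, the array becomes [1, 6, 26, 23, 24, 23, 23]. The pivot is placed at index 1. All elements to the left of the pivot are <= 6, and all elements to the right are > 6.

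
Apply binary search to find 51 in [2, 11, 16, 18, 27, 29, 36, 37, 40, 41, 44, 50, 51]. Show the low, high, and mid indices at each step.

Binary search for 51 in [2, 11, 16, 18, 27, 29, 36, 37, 40, 41, 44, 50, 51]:

lo=0, hi=12, mid=6, arr[mid]=36 -> 36 < 51, search right half
lo=7, hi=12, mid=9, arr[mid]=41 -> 41 < 51, search right half
lo=10, hi=12, mid=11, arr[mid]=50 -> 50 < 51, search right half
lo=12, hi=12, mid=12, arr[mid]=51 -> Found target at index 12!

Binary search finds 51 at index 12 after 4 comparisons. The search repeatedly halves the search space by comparing with the middle element.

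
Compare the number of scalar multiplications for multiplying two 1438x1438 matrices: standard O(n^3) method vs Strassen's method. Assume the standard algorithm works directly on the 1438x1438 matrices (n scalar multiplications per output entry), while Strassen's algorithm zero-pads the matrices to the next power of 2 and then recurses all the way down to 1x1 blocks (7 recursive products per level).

Matrix multiplication for 1438x1438 matrices:

Strassen's algorithm requires power-of-2 dimensions. Pad 1438x1438 to 2048x2048 (next power of 2).

Standard algorithm: 1438^3 = 2973559672 multiplications
Strassen's algorithm: 7^(log2(2048)) = 7^11 = 1977326743 multiplications
Savings: 2973559672 - 1977326743 = 996232929 multiplications

Standard: 2973559672 multiplications (1438^3). Strassen: 1977326743 multiplications (7^11, after padding to 2048x2048). Strassen reduces 8 recursive multiplications to 7 at each level.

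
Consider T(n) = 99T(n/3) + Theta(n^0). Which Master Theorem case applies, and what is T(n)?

Master Theorem for T(n) = 99T(n/3) + O(n^0):

a = 99, b = 3, c = 0
log_b(a) = log_3(99) = 4.1827

Case 1: c = 0 < log_3(99) = 4.1827
T(n) = O(n^(log_3 99))

For T(n) = 99T(n/3) + O(n^0): log_3(99) = 4.1827. This is Case 1 of the Master Theorem (c < log_b(a), work dominated by leaves), giving O(n^(log_3 99)).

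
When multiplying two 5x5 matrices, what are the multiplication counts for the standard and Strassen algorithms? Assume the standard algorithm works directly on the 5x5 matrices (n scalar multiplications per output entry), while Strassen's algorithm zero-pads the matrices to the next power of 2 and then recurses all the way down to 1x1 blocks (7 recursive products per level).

Matrix multiplication for 5x5 matrices:

Strassen's algorithm requires power-of-2 dimensions. Pad 5x5 to 8x8 (next power of 2).

Standard algorithm: 5^3 = 125 multiplications
Strassen's algorithm: 7^(log2(8)) = 7^3 = 343 multiplications
Difference: 125 - 343 = -218 (Strassen uses MORE here due to padding overhead — for small or just-over-power-of-2 n, padding can outweigh the per-level savings)

Standard: 125 multiplications (5^3). Strassen: 343 multiplications (7^3, after padding to 8x8). Strassen reduces 8 recursive multiplications to 7 at each level.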